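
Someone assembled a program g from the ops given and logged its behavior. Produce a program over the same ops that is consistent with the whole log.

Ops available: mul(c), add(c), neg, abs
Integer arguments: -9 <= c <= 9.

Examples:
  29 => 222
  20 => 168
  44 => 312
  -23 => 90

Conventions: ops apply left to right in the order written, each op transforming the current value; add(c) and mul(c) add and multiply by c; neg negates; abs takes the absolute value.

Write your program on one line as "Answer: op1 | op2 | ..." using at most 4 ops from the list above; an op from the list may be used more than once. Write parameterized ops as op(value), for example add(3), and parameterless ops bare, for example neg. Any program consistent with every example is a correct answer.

add(8) | mul(6) | abs

Check, running the answer program on each example:
  29 -> 37 -> 222 -> 222
  20 -> 28 -> 168 -> 168
  44 -> 52 -> 312 -> 312
  -23 -> -15 -> -90 -> 90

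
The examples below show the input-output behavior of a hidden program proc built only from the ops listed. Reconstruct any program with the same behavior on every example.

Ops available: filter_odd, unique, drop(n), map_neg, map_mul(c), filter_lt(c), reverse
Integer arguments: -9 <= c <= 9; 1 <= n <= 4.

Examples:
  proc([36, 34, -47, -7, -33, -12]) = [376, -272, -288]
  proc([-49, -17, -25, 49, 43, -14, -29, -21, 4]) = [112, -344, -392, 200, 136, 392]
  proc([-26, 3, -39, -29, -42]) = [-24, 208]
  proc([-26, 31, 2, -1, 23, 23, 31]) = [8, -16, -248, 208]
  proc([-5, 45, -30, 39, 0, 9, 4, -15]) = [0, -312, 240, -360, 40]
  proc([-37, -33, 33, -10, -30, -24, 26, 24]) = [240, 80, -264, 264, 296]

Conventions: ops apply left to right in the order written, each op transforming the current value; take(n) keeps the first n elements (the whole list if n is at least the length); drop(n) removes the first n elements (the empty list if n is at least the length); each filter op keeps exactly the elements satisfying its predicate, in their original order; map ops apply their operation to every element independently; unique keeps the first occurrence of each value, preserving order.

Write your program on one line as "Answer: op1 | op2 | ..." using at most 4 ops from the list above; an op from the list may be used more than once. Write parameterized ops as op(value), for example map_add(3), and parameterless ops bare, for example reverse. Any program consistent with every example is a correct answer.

reverse | drop(3) | map_mul(8) | map_neg

Check, running the answer program on each example:
  [36, 34, -47, -7, -33, -12] -> [-12, -33, -7, -47, 34, 36] -> [-47, 34, 36] -> [-376, 272, 288] -> [376, -272, -288]
  [-49, -17, -25, 49, 43, -14, -29, -21, 4] -> [4, -21, -29, -14, 43, 49, -25, -17, -49] -> [-14, 43, 49, -25, -17, -49] -> [-112, 344, 392, -200, -136, -392] -> [112, -344, -392, 200, 136, 392]
  [-26, 3, -39, -29, -42] -> [-42, -29, -39, 3, -26] -> [3, -26] -> [24, -208] -> [-24, 208]
  [-26, 31, 2, -1, 23, 23, 31] -> [31, 23, 23, -1, 2, 31, -26] -> [-1, 2, 31, -26] -> [-8, 16, 248, -208] -> [8, -16, -248, 208]
  [-5, 45, -30, 39, 0, 9, 4, -15] -> [-15, 4, 9, 0, 39, -30, 45, -5] -> [0, 39, -30, 45, -5] -> [0, 312, -240, 360, -40] -> [0, -312, 240, -360, 40]
  [-37, -33, 33, -10, -30, -24, 26, 24] -> [24, 26, -24, -30, -10, 33, -33, -37] -> [-30, -10, 33, -33, -37] -> [-240, -80, 264, -264, -296] -> [240, 80, -264, 264, 296]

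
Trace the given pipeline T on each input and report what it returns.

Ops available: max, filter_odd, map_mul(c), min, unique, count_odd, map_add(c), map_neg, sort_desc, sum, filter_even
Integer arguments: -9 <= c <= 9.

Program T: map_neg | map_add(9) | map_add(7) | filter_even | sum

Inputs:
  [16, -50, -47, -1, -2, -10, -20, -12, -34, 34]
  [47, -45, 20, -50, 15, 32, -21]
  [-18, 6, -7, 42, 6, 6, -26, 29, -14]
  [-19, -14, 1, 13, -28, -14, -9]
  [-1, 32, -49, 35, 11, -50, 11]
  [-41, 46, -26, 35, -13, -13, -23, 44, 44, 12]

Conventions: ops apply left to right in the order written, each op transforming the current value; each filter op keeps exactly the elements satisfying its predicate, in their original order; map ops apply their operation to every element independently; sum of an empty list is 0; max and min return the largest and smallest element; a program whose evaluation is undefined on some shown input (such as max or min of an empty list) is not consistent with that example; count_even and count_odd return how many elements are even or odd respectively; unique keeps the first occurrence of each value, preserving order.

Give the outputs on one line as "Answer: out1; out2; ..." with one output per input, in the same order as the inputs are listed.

Execution, op by op:
  [16, -50, -47, -1, -2, -10, -20, -12, -34, 34] -> [-16, 50, 47, 1, 2, 10, 20, 12, 34, -34] -> [-7, 59, 56, 10, 11, 19, 29, 21, 43, -25] -> [0, 66, 63, 17, 18, 26, 36, 28, 50, -18] -> [0, 66, 18, 26, 36, 28, 50, -18] -> 206
  [47, -45, 20, -50, 15, 32, -21] -> [-47, 45, -20, 50, -15, -32, 21] -> [-38, 54, -11, 59, -6, -23, 30] -> [-31, 61, -4, 66, 1, -16, 37] -> [-4, 66, -16] -> 46
  [-18, 6, -7, 42, 6, 6, -26, 29, -14] -> [18, -6, 7, -42, -6, -6, 26, -29, 14] -> [27, 3, 16, -33, 3, 3, 35, -20, 23] -> [34, 10, 23, -26, 10, 10, 42, -13, 30] -> [34, 10, -26, 10, 10, 42, 30] -> 110
  [-19, -14, 1, 13, -28, -14, -9] -> [19, 14, -1, -13, 28, 14, 9] -> [28, 23, 8, -4, 37, 23, 18] -> [35, 30, 15, 3, 44, 30, 25] -> [30, 44, 30] -> 104
  [-1, 32, -49, 35, 11, -50, 11] -> [1, -32, 49, -35, -11, 50, -11] -> [10, -23, 58, -26, -2, 59, -2] -> [17, -16, 65, -19, 5, 66, 5] -> [-16, 66] -> 50
  [-41, 46, -26, 35, -13, -13, -23, 44, 44, 12] -> [41, -46, 26, -35, 13, 13, 23, -44, -44, -12] -> [50, -37, 35, -26, 22, 22, 32, -35, -35, -3] -> [57, -30, 42, -19, 29, 29, 39, -28, -28, 4] -> [-30, 42, -28, -28, 4] -> -40

206; 46; 110; 104; 50; -40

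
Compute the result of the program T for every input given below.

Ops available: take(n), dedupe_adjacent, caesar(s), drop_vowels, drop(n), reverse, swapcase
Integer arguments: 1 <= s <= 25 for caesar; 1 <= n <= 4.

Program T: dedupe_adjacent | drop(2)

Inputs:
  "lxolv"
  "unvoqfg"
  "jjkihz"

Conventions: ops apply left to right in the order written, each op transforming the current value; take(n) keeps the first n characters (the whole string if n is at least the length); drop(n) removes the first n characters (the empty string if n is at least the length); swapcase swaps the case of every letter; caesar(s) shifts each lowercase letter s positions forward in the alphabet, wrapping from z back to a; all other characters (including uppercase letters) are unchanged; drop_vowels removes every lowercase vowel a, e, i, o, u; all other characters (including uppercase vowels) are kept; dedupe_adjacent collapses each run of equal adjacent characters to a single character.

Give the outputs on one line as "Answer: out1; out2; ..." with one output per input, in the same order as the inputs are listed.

"olv"; "voqfg"; "ihz"

Execution, op by op:
  "lxolv" -> "lxolv" -> "olv"
  "unvoqfg" -> "unvoqfg" -> "voqfg"
  "jjkihz" -> "jkihz" -> "ihz"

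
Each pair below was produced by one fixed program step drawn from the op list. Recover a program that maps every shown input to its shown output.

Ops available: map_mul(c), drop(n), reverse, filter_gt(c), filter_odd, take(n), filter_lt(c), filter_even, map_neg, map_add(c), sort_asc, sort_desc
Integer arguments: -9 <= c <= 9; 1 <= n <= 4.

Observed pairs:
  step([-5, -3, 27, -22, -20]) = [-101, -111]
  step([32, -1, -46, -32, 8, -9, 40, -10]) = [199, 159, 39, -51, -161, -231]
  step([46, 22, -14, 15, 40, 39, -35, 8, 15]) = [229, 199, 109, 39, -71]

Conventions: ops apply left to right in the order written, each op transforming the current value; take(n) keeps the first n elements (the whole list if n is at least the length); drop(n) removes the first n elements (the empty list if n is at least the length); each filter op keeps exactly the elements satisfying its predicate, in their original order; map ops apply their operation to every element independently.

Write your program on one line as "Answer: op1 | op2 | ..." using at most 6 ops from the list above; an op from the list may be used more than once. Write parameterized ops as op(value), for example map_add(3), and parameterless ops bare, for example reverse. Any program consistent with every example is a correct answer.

map_mul(-5) | map_neg | sort_desc | filter_even | map_add(-1)

Check, running the answer program on each example:
  [-5, -3, 27, -22, -20] -> [25, 15, -135, 110, 100] -> [-25, -15, 135, -110, -100] -> [135, -15, -25, -100, -110] -> [-100, -110] -> [-101, -111]
  [32, -1, -46, -32, 8, -9, 40, -10] -> [-160, 5, 230, 160, -40, 45, -200, 50] -> [160, -5, -230, -160, 40, -45, 200, -50] -> [200, 160, 40, -5, -45, -50, -160, -230] -> [200, 160, 40, -50, -160, -230] -> [199, 159, 39, -51, -161, -231]
  [46, 22, -14, 15, 40, 39, -35, 8, 15] -> [-230, -110, 70, -75, -200, -195, 175, -40, -75] -> [230, 110, -70, 75, 200, 195, -175, 40, 75] -> [230, 200, 195, 110, 75, 75, 40, -70, -175] -> [230, 200, 110, 40, -70] -> [229, 199, 109, 39, -71]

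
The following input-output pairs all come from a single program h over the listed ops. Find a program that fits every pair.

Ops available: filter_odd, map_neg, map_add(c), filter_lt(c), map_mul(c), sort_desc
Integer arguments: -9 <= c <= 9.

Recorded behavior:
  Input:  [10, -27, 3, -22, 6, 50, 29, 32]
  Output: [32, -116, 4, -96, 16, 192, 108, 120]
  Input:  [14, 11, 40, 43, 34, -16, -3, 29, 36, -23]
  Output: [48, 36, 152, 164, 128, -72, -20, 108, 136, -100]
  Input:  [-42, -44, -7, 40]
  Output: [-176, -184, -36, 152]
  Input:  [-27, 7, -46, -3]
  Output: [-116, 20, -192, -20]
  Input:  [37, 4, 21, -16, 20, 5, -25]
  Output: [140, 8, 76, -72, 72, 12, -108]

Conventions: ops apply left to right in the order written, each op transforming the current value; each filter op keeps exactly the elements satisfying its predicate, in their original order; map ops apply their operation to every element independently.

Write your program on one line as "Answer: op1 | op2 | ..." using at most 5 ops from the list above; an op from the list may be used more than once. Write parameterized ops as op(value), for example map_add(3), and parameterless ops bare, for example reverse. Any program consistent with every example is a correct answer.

map_add(6) | map_add(-8) | map_neg | map_mul(4) | map_neg

Check, running the answer program on each example:
  [10, -27, 3, -22, 6, 50, 29, 32] -> [16, -21, 9, -16, 12, 56, 35, 38] -> [8, -29, 1, -24, 4, 48, 27, 30] -> [-8, 29, -1, 24, -4, -48, -27, -30] -> [-32, 116, -4, 96, -16, -192, -108, -120] -> [32, -116, 4, -96, 16, 192, 108, 120]
  [14, 11, 40, 43, 34, -16, -3, 29, 36, -23] -> [20, 17, 46, 49, 40, -10, 3, 35, 42, -17] -> [12, 9, 38, 41, 32, -18, -5, 27, 34, -25] -> [-12, -9, -38, -41, -32, 18, 5, -27, -34, 25] -> [-48, -36, -152, -164, -128, 72, 20, -108, -136, 100] -> [48, 36, 152, 164, 128, -72, -20, 108, 136, -100]
  [-42, -44, -7, 40] -> [-36, -38, -1, 46] -> [-44, -46, -9, 38] -> [44, 46, 9, -38] -> [176, 184, 36, -152] -> [-176, -184, -36, 152]
  [-27, 7, -46, -3] -> [-21, 13, -40, 3] -> [-29, 5, -48, -5] -> [29, -5, 48, 5] -> [116, -20, 192, 20] -> [-116, 20, -192, -20]
  [37, 4, 21, -16, 20, 5, -25] -> [43, 10, 27, -10, 26, 11, -19] -> [35, 2, 19, -18, 18, 3, -27] -> [-35, -2, -19, 18, -18, -3, 27] -> [-140, -8, -76, 72, -72, -12, 108] -> [140, 8, 76, -72, 72, 12, -108]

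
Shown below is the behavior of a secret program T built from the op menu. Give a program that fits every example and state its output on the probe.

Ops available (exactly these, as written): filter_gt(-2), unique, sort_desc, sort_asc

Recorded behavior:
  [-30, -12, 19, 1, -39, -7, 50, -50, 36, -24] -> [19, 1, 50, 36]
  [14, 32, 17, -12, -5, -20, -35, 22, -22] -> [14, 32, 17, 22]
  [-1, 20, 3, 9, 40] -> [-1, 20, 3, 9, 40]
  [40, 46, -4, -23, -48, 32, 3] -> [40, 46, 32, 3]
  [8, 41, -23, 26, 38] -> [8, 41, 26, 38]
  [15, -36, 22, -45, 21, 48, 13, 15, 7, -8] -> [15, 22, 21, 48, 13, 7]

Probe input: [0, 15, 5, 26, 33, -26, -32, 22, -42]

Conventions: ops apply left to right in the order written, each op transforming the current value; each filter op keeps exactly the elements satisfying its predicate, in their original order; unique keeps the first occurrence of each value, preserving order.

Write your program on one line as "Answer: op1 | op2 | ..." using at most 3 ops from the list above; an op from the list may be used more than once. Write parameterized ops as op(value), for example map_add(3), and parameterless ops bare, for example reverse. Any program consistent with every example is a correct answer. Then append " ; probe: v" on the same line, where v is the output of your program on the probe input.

unique | filter_gt(-2) ; probe: [0, 15, 5, 26, 33, 22]

Check, running the answer program on each example:
  [-30, -12, 19, 1, -39, -7, 50, -50, 36, -24] -> [-30, -12, 19, 1, -39, -7, 50, -50, 36, -24] -> [19, 1, 50, 36]
  [14, 32, 17, -12, -5, -20, -35, 22, -22] -> [14, 32, 17, -12, -5, -20, -35, 22, -22] -> [14, 32, 17, 22]
  [-1, 20, 3, 9, 40] -> [-1, 20, 3, 9, 40] -> [-1, 20, 3, 9, 40]
  [40, 46, -4, -23, -48, 32, 3] -> [40, 46, -4, -23, -48, 32, 3] -> [40, 46, 32, 3]
  [8, 41, -23, 26, 38] -> [8, 41, -23, 26, 38] -> [8, 41, 26, 38]
  [15, -36, 22, -45, 21, 48, 13, 15, 7, -8] -> [15, -36, 22, -45, 21, 48, 13, 7, -8] -> [15, 22, 21, 48, 13, 7]
  probe: [0, 15, 5, 26, 33, -26, -32, 22, -42] -> [0, 15, 5, 26, 33, -26, -32, 22, -42] -> [0, 15, 5, 26, 33, 22]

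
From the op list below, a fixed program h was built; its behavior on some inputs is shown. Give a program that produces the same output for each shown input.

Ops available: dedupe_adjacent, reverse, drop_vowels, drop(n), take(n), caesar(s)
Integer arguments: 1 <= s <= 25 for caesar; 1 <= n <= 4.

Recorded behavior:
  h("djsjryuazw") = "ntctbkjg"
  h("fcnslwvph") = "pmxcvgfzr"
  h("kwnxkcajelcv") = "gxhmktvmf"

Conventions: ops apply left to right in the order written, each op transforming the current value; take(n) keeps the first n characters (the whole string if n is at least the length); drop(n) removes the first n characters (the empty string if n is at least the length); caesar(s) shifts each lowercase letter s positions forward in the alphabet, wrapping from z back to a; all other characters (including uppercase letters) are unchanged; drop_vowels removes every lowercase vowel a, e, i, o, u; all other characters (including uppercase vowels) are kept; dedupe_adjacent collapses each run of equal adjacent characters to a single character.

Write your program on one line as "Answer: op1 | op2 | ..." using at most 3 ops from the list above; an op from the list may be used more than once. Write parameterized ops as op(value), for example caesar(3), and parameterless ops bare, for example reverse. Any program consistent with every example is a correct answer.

caesar(3) | caesar(7) | drop_vowels

Check, running the answer program on each example:
  "djsjryuazw" -> "gmvmubxdcz" -> "ntctbiekjg" -> "ntctbkjg"
  "fcnslwvph" -> "ifqvozysk" -> "pmxcvgfzr" -> "pmxcvgfzr"
  "kwnxkcajelcv" -> "nzqanfdmhofy" -> "ugxhumktovmf" -> "gxhmktvmf"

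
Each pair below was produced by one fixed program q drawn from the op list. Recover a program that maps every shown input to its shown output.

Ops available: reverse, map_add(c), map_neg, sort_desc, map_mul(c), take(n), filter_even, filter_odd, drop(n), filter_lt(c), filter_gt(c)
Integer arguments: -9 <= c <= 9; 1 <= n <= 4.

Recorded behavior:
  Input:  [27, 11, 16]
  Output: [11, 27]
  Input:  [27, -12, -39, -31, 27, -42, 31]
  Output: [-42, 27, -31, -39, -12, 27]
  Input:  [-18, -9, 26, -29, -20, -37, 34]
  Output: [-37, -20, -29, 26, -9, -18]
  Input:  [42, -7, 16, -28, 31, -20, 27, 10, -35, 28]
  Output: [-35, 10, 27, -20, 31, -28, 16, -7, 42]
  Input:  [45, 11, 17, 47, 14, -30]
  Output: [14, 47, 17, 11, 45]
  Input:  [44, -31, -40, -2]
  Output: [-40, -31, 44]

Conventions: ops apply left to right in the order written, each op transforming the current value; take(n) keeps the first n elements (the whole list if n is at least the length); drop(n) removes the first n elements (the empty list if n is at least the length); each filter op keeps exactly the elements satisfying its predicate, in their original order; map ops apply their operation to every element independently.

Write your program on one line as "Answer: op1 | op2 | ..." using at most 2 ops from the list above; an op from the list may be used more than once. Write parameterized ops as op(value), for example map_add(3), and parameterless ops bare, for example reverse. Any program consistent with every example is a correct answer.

reverse | drop(1)

Check, running the answer program on each example:
  [27, 11, 16] -> [16, 11, 27] -> [11, 27]
  [27, -12, -39, -31, 27, -42, 31] -> [31, -42, 27, -31, -39, -12, 27] -> [-42, 27, -31, -39, -12, 27]
  [-18, -9, 26, -29, -20, -37, 34] -> [34, -37, -20, -29, 26, -9, -18] -> [-37, -20, -29, 26, -9, -18]
  [42, -7, 16, -28, 31, -20, 27, 10, -35, 28] -> [28, -35, 10, 27, -20, 31, -28, 16, -7, 42] -> [-35, 10, 27, -20, 31, -28, 16, -7, 42]
  [45, 11, 17, 47, 14, -30] -> [-30, 14, 47, 17, 11, 45] -> [14, 47, 17, 11, 45]
  [44, -31, -40, -2] -> [-2, -40, -31, 44] -> [-40, -31, 44]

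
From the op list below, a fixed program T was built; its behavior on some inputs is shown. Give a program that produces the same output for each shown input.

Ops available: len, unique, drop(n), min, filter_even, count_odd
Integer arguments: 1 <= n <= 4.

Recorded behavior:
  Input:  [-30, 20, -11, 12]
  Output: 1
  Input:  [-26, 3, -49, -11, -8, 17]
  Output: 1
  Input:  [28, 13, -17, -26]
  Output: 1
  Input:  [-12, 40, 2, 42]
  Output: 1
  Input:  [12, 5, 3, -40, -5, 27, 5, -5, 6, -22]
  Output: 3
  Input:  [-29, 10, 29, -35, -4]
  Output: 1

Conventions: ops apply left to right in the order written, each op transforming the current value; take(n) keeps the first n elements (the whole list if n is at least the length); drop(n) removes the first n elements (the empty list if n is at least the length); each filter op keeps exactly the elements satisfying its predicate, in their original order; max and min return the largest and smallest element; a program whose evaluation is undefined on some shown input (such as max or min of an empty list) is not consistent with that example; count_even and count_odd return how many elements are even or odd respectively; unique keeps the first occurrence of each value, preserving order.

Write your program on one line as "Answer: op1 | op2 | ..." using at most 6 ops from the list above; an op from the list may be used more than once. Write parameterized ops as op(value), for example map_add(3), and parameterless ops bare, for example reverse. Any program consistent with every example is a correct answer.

unique | drop(1) | drop(2) | filter_even | len

Check, running the answer program on each example:
  [-30, 20, -11, 12] -> [-30, 20, -11, 12] -> [20, -11, 12] -> [12] -> [12] -> 1
  [-26, 3, -49, -11, -8, 17] -> [-26, 3, -49, -11, -8, 17] -> [3, -49, -11, -8, 17] -> [-11, -8, 17] -> [-8] -> 1
  [28, 13, -17, -26] -> [28, 13, -17, -26] -> [13, -17, -26] -> [-26] -> [-26] -> 1
  [-12, 40, 2, 42] -> [-12, 40, 2, 42] -> [40, 2, 42] -> [42] -> [42] -> 1
  [12, 5, 3, -40, -5, 27, 5, -5, 6, -22] -> [12, 5, 3, -40, -5, 27, 6, -22] -> [5, 3, -40, -5, 27, 6, -22] -> [-40, -5, 27, 6, -22] -> [-40, 6, -22] -> 3
  [-29, 10, 29, -35, -4] -> [-29, 10, 29, -35, -4] -> [10, 29, -35, -4] -> [-35, -4] -> [-4] -> 1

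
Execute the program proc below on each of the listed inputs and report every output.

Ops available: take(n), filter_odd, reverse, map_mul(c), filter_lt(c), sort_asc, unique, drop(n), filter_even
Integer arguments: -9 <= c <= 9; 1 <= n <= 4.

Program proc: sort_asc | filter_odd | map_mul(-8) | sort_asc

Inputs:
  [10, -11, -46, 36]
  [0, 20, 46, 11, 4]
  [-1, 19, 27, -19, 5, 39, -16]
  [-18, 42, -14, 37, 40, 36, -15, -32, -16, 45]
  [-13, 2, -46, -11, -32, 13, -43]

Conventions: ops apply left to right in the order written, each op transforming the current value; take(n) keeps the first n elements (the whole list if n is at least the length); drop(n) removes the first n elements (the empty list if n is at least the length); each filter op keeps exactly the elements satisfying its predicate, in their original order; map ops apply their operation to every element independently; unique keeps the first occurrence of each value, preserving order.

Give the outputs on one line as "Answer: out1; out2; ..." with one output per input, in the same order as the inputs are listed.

[88]; [-88]; [-312, -216, -152, -40, 8, 152]; [-360, -296, 120]; [-104, 88, 104, 344]

Execution, op by op:
  [10, -11, -46, 36] -> [-46, -11, 10, 36] -> [-11] -> [88] -> [88]
  [0, 20, 46, 11, 4] -> [0, 4, 11, 20, 46] -> [11] -> [-88] -> [-88]
  [-1, 19, 27, -19, 5, 39, -16] -> [-19, -16, -1, 5, 19, 27, 39] -> [-19, -1, 5, 19, 27, 39] -> [152, 8, -40, -152, -216, -312] -> [-312, -216, -152, -40, 8, 152]
  [-18, 42, -14, 37, 40, 36, -15, -32, -16, 45] -> [-32, -18, -16, -15, -14, 36, 37, 40, 42, 45] -> [-15, 37, 45] -> [120, -296, -360] -> [-360, -296, 120]
  [-13, 2, -46, -11, -32, 13, -43] -> [-46, -43, -32, -13, -11, 2, 13] -> [-43, -13, -11, 13] -> [344, 104, 88, -104] -> [-104, 88, 104, 344]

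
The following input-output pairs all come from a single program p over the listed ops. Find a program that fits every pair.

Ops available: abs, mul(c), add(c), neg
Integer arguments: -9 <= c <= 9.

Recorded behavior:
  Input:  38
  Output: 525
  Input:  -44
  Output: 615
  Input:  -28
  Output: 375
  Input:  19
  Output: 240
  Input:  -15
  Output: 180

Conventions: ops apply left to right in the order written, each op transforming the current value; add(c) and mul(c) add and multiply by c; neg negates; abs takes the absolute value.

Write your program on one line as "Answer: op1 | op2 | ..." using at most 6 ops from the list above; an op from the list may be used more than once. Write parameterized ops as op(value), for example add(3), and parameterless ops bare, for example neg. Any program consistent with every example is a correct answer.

neg | abs | add(-3) | mul(-3) | mul(5) | abs

Check, running the answer program on each example:
  38 -> -38 -> 38 -> 35 -> -105 -> -525 -> 525
  -44 -> 44 -> 44 -> 41 -> -123 -> -615 -> 615
  -28 -> 28 -> 28 -> 25 -> -75 -> -375 -> 375
  19 -> -19 -> 19 -> 16 -> -48 -> -240 -> 240
  -15 -> 15 -> 15 -> 12 -> -36 -> -180 -> 180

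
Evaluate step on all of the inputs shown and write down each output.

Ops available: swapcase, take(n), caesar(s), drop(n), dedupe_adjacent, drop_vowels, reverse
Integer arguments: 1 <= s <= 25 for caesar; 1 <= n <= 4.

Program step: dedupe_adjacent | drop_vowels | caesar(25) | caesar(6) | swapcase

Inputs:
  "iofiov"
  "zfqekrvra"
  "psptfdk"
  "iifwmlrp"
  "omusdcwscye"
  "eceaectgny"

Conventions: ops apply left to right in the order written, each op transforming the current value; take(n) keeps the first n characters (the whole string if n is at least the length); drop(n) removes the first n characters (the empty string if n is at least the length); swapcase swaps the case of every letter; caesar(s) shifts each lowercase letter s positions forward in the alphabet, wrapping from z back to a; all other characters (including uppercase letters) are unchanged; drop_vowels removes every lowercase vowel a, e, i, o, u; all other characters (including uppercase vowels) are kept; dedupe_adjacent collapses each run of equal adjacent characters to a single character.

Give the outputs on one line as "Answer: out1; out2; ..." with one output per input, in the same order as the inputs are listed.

Execution, op by op:
  "iofiov" -> "iofiov" -> "fv" -> "eu" -> "ka" -> "KA"
  "zfqekrvra" -> "zfqekrvra" -> "zfqkrvr" -> "yepjquq" -> "ekvpwaw" -> "EKVPWAW"
  "psptfdk" -> "psptfdk" -> "psptfdk" -> "orosecj" -> "uxuykip" -> "UXUYKIP"
  "iifwmlrp" -> "ifwmlrp" -> "fwmlrp" -> "evlkqo" -> "kbrqwu" -> "KBRQWU"
  "omusdcwscye" -> "omusdcwscye" -> "msdcwscy" -> "lrcbvrbx" -> "rxihbxhd" -> "RXIHBXHD"
  "eceaectgny" -> "eceaectgny" -> "cctgny" -> "bbsfmx" -> "hhylsd" -> "HHYLSD"

"KA"; "EKVPWAW"; "UXUYKIP"; "KBRQWU"; "RXIHBXHD"; "HHYLSD"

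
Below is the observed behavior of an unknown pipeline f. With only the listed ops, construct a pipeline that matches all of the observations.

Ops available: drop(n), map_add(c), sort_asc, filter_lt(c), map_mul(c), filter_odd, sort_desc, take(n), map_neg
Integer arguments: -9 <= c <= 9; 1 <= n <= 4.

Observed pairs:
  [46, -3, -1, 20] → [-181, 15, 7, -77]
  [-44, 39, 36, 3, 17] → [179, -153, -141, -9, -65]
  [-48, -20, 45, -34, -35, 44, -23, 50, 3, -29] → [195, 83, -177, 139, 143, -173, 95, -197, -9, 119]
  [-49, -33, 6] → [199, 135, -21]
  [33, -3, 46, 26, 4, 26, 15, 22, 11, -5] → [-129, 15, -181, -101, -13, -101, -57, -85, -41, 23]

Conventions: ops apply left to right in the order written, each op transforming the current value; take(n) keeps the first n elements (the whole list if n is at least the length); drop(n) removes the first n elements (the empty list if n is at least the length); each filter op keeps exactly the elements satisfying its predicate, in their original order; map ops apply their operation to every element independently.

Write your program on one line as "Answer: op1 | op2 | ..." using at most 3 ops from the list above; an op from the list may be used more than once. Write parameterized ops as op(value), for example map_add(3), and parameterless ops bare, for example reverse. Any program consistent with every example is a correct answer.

map_neg | map_mul(4) | map_add(3)

Check, running the answer program on each example:
  [46, -3, -1, 20] -> [-46, 3, 1, -20] -> [-184, 12, 4, -80] -> [-181, 15, 7, -77]
  [-44, 39, 36, 3, 17] -> [44, -39, -36, -3, -17] -> [176, -156, -144, -12, -68] -> [179, -153, -141, -9, -65]
  [-48, -20, 45, -34, -35, 44, -23, 50, 3, -29] -> [48, 20, -45, 34, 35, -44, 23, -50, -3, 29] -> [192, 80, -180, 136, 140, -176, 92, -200, -12, 116] -> [195, 83, -177, 139, 143, -173, 95, -197, -9, 119]
  [-49, -33, 6] -> [49, 33, -6] -> [196, 132, -24] -> [199, 135, -21]
  [33, -3, 46, 26, 4, 26, 15, 22, 11, -5] -> [-33, 3, -46, -26, -4, -26, -15, -22, -11, 5] -> [-132, 12, -184, -104, -16, -104, -60, -88, -44, 20] -> [-129, 15, -181, -101, -13, -101, -57, -85, -41, 23]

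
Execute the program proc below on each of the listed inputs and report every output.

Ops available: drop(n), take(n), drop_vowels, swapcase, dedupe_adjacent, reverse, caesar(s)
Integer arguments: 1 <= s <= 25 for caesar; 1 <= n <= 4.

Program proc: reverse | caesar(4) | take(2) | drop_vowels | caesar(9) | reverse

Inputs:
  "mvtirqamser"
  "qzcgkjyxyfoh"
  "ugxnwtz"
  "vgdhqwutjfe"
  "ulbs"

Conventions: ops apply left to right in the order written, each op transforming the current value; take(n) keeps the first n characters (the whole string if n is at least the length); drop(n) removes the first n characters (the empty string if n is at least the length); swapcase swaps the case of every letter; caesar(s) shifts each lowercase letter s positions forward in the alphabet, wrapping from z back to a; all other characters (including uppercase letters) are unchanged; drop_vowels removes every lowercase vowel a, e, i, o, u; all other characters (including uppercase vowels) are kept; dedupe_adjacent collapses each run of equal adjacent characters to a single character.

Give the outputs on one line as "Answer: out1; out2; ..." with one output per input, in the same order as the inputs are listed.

Execution, op by op:
  "mvtirqamser" -> "resmaqritvm" -> "viwqeuvmxzq" -> "vi" -> "v" -> "e" -> "e"
  "qzcgkjyxyfoh" -> "hofyxyjkgczq" -> "lsjcbcnokgdu" -> "ls" -> "ls" -> "ub" -> "bu"
  "ugxnwtz" -> "ztwnxgu" -> "dxarbky" -> "dx" -> "dx" -> "mg" -> "gm"
  "vgdhqwutjfe" -> "efjtuwqhdgv" -> "ijnxyaulhkz" -> "ij" -> "j" -> "s" -> "s"
  "ulbs" -> "sblu" -> "wfpy" -> "wf" -> "wf" -> "fo" -> "of"

"e"; "bu"; "gm"; "s"; "of"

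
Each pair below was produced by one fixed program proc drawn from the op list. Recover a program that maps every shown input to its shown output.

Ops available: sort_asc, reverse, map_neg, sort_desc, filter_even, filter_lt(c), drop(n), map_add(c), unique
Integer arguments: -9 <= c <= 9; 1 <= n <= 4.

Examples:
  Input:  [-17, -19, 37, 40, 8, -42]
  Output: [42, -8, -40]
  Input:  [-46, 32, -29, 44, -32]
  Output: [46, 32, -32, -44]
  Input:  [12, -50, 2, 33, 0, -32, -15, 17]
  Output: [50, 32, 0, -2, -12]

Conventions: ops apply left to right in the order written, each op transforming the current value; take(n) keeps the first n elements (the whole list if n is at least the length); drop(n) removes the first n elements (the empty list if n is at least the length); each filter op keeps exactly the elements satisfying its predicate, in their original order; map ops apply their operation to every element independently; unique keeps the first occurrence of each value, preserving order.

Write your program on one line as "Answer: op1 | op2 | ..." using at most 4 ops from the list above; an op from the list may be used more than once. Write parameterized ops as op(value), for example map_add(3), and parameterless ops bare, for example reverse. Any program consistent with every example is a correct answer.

filter_even | reverse | sort_asc | map_neg

Check, running the answer program on each example:
  [-17, -19, 37, 40, 8, -42] -> [40, 8, -42] -> [-42, 8, 40] -> [-42, 8, 40] -> [42, -8, -40]
  [-46, 32, -29, 44, -32] -> [-46, 32, 44, -32] -> [-32, 44, 32, -46] -> [-46, -32, 32, 44] -> [46, 32, -32, -44]
  [12, -50, 2, 33, 0, -32, -15, 17] -> [12, -50, 2, 0, -32] -> [-32, 0, 2, -50, 12] -> [-50, -32, 0, 2, 12] -> [50, 32, 0, -2, -12]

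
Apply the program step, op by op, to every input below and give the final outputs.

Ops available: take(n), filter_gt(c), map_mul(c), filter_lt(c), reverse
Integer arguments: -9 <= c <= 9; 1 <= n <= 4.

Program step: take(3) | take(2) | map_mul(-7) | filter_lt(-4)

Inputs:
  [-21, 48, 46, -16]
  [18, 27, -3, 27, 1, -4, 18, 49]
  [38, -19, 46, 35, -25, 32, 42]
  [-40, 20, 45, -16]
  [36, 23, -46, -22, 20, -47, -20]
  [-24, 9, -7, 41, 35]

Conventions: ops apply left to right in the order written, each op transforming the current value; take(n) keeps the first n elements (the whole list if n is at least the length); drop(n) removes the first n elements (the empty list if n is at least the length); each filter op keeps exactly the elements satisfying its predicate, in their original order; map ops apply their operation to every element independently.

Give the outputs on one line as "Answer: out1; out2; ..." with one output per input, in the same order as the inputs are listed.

[-336]; [-126, -189]; [-266]; [-140]; [-252, -161]; [-63]

Execution, op by op:
  [-21, 48, 46, -16] -> [-21, 48, 46] -> [-21, 48] -> [147, -336] -> [-336]
  [18, 27, -3, 27, 1, -4, 18, 49] -> [18, 27, -3] -> [18, 27] -> [-126, -189] -> [-126, -189]
  [38, -19, 46, 35, -25, 32, 42] -> [38, -19, 46] -> [38, -19] -> [-266, 133] -> [-266]
  [-40, 20, 45, -16] -> [-40, 20, 45] -> [-40, 20] -> [280, -140] -> [-140]
  [36, 23, -46, -22, 20, -47, -20] -> [36, 23, -46] -> [36, 23] -> [-252, -161] -> [-252, -161]
  [-24, 9, -7, 41, 35] -> [-24, 9, -7] -> [-24, 9] -> [168, -63] -> [-63]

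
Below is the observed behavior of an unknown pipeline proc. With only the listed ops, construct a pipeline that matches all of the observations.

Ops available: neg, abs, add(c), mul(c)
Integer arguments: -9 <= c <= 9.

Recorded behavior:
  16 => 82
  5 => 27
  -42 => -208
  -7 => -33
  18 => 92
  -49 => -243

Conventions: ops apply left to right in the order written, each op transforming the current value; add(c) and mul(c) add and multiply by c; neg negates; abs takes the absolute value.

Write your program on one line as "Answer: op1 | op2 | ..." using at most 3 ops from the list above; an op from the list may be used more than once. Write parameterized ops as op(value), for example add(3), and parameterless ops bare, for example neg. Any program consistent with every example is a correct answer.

mul(-5) | add(-2) | neg

Check, running the answer program on each example:
  16 -> -80 -> -82 -> 82
  5 -> -25 -> -27 -> 27
  -42 -> 210 -> 208 -> -208
  -7 -> 35 -> 33 -> -33
  18 -> -90 -> -92 -> 92
  -49 -> 245 -> 243 -> -243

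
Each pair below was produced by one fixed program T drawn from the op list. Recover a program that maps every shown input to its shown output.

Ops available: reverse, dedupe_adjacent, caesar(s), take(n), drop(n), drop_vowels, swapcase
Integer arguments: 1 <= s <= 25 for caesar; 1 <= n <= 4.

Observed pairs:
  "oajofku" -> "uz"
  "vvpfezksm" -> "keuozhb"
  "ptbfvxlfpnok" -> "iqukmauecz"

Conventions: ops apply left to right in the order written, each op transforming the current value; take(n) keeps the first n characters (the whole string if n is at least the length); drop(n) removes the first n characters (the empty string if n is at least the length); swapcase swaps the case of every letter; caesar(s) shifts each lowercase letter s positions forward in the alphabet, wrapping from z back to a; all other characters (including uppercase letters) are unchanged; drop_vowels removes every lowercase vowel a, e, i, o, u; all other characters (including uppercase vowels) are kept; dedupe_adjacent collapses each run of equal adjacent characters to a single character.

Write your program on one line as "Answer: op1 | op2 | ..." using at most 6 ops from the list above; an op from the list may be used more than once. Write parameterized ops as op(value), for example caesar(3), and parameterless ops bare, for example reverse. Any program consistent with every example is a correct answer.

drop_vowels | drop(1) | reverse | caesar(15) | reverse

Check, running the answer program on each example:
  "oajofku" -> "jfk" -> "fk" -> "kf" -> "zu" -> "uz"
  "vvpfezksm" -> "vvpfzksm" -> "vpfzksm" -> "mskzfpv" -> "bhzouek" -> "keuozhb"
  "ptbfvxlfpnok" -> "ptbfvxlfpnk" -> "tbfvxlfpnk" -> "knpflxvfbt" -> "zceuamkuqi" -> "iqukmauecz"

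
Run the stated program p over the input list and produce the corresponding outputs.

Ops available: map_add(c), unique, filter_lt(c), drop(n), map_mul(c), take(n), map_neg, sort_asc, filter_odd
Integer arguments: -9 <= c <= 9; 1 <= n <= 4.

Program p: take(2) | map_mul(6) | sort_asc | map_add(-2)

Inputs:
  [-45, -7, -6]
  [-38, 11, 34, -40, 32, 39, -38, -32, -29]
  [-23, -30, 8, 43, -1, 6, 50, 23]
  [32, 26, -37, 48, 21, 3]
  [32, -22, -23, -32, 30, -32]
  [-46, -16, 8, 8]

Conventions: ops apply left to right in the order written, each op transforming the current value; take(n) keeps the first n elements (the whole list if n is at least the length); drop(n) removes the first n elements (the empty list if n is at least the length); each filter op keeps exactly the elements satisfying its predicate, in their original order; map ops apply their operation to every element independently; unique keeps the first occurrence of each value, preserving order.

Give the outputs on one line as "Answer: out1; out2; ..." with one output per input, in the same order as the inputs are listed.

[-272, -44]; [-230, 64]; [-182, -140]; [154, 190]; [-134, 190]; [-278, -98]

Execution, op by op:
  [-45, -7, -6] -> [-45, -7] -> [-270, -42] -> [-270, -42] -> [-272, -44]
  [-38, 11, 34, -40, 32, 39, -38, -32, -29] -> [-38, 11] -> [-228, 66] -> [-228, 66] -> [-230, 64]
  [-23, -30, 8, 43, -1, 6, 50, 23] -> [-23, -30] -> [-138, -180] -> [-180, -138] -> [-182, -140]
  [32, 26, -37, 48, 21, 3] -> [32, 26] -> [192, 156] -> [156, 192] -> [154, 190]
  [32, -22, -23, -32, 30, -32] -> [32, -22] -> [192, -132] -> [-132, 192] -> [-134, 190]
  [-46, -16, 8, 8] -> [-46, -16] -> [-276, -96] -> [-276, -96] -> [-278, -98]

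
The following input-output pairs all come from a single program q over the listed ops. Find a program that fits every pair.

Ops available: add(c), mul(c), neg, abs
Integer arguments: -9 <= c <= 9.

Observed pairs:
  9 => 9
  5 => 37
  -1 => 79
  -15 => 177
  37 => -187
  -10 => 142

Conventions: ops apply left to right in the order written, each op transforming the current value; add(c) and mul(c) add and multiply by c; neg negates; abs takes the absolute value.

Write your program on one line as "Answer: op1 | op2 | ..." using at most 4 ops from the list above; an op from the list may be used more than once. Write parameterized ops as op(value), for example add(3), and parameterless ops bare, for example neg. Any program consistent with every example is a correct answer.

add(-9) | mul(-7) | add(9)

Check, running the answer program on each example:
  9 -> 0 -> 0 -> 9
  5 -> -4 -> 28 -> 37
  -1 -> -10 -> 70 -> 79
  -15 -> -24 -> 168 -> 177
  37 -> 28 -> -196 -> -187
  -10 -> -19 -> 133 -> 142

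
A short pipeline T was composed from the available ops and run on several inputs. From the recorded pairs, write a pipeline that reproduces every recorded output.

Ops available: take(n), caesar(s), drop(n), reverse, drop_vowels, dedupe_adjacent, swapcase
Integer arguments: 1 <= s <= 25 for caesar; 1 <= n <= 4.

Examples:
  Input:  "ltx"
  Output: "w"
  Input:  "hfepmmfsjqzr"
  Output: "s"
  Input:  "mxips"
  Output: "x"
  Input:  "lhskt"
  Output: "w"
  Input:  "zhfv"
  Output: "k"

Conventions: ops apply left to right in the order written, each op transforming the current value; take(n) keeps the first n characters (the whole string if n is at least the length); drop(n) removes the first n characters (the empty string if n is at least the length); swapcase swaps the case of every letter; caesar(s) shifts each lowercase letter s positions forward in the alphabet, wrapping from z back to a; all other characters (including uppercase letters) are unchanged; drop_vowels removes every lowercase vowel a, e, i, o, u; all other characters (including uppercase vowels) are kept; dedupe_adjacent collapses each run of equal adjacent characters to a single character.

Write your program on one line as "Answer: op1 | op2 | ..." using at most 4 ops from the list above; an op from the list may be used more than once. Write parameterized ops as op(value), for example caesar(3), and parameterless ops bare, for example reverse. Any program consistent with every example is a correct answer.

drop_vowels | caesar(25) | caesar(12) | take(1)

Check, running the answer program on each example:
  "ltx" -> "ltx" -> "ksw" -> "wei" -> "w"
  "hfepmmfsjqzr" -> "hfpmmfsjqzr" -> "geolleripyq" -> "sqaxxqdubkc" -> "s"
  "mxips" -> "mxps" -> "lwor" -> "xiad" -> "x"
  "lhskt" -> "lhskt" -> "kgrjs" -> "wsdve" -> "w"
  "zhfv" -> "zhfv" -> "ygeu" -> "ksqg" -> "k"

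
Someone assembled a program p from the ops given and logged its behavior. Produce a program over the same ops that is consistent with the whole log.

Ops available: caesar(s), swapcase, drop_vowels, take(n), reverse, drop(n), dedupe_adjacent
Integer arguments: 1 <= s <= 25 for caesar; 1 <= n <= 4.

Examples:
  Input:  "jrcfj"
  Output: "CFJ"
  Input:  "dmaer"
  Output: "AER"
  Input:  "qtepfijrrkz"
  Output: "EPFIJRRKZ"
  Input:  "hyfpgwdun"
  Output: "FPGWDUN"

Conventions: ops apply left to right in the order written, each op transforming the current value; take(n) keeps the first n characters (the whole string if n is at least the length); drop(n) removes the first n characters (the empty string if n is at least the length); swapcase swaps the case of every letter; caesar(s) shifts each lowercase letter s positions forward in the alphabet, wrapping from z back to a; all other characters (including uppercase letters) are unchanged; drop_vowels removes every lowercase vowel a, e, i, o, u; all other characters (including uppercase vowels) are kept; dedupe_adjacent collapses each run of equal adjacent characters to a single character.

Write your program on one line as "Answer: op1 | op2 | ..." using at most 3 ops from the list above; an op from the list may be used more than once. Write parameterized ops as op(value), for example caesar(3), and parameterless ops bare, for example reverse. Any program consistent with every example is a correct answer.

swapcase | drop(2)

Check, running the answer program on each example:
  "jrcfj" -> "JRCFJ" -> "CFJ"
  "dmaer" -> "DMAER" -> "AER"
  "qtepfijrrkz" -> "QTEPFIJRRKZ" -> "EPFIJRRKZ"
  "hyfpgwdun" -> "HYFPGWDUN" -> "FPGWDUN"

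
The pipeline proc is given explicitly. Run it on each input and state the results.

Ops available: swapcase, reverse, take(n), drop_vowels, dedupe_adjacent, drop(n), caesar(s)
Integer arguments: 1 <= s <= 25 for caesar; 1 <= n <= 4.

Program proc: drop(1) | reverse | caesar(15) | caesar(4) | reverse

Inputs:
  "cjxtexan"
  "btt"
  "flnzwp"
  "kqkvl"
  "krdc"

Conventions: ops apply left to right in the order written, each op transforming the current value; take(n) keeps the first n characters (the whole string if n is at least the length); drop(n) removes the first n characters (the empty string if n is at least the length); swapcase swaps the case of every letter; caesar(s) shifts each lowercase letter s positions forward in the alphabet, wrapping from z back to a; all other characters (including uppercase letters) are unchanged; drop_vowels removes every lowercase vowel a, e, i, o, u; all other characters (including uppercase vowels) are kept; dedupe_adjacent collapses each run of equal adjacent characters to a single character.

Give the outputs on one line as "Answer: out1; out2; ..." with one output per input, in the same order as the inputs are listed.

Execution, op by op:
  "cjxtexan" -> "jxtexan" -> "naxetxj" -> "cpmtimy" -> "gtqxmqc" -> "cqmxqtg"
  "btt" -> "tt" -> "tt" -> "ii" -> "mm" -> "mm"
  "flnzwp" -> "lnzwp" -> "pwznl" -> "eloca" -> "ipsge" -> "egspi"
  "kqkvl" -> "qkvl" -> "lvkq" -> "akzf" -> "eodj" -> "jdoe"
  "krdc" -> "rdc" -> "cdr" -> "rsg" -> "vwk" -> "kwv"

"cqmxqtg"; "mm"; "egspi"; "jdoe"; "kwv"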